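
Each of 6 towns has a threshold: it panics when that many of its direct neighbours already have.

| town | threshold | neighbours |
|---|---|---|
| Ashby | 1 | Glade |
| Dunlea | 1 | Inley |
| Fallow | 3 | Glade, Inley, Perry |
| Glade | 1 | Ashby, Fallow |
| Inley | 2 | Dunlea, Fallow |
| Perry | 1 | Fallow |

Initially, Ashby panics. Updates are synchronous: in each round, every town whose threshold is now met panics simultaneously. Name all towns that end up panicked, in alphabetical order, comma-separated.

Round 1 — Ashby panics (initial).
Round 2 — checking thresholds:
  Glade: 1 of 2 neighbours ≥ 1, panics.
Round 3 — no new panics; cascade stops.

Ashby, Glade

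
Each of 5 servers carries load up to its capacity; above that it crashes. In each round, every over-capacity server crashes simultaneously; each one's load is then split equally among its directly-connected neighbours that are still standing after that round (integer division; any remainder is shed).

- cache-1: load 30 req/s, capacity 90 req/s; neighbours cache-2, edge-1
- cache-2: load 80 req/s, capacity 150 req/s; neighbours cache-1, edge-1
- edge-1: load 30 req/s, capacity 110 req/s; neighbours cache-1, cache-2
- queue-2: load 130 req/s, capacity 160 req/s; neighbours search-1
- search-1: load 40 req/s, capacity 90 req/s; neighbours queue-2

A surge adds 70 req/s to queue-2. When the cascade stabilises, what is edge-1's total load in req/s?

30

Round 1 — queue-2 at 200 > 160. queue-2 crashes.
  queue-2 sheds 200 req/s to search-1: 200 each.
    search-1: 40+200 = 240 > 90
Round 2 — search-1 crashes.
  search-1 sheds 240 req/s: no online neighbours, lost.
No further crashes.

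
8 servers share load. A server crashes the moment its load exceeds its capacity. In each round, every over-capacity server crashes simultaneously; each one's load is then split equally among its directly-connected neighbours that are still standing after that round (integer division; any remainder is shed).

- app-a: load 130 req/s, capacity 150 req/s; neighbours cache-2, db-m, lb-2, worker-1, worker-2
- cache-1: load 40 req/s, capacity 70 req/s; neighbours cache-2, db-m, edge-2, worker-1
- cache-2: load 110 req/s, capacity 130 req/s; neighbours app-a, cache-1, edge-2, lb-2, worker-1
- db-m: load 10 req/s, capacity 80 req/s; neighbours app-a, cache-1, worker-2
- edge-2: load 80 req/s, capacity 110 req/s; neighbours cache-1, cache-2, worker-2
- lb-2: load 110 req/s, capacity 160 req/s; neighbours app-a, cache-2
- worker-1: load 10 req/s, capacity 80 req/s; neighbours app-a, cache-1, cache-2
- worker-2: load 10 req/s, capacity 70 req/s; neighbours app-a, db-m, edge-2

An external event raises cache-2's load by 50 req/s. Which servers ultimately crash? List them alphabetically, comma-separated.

Round 1 — cache-2 at 160 > 130. cache-2 crashes.
  cache-2 sheds 160 req/s to app-a, cache-1, edge-2, lb-2, worker-1: 32 each.
    app-a: 130+32 = 162 > 150
    cache-1: 40+32 = 72 > 70
    edge-2: 80+32 = 112 > 110
    lb-2: 110+32 = 142 ≤ 160
    worker-1: 10+32 = 42 ≤ 80
Round 2 — app-a, cache-1, edge-2 crash.
  app-a sheds 162 req/s to db-m, lb-2, worker-1, worker-2: 40 each (2 lost).
    db-m: 10+40 = 50 ≤ 80
    lb-2: 142+40 = 182 > 160
    worker-1: 42+40 = 82 > 80
    worker-2: 10+40 = 50 ≤ 70
  cache-1 sheds 72 req/s to db-m, worker-1: 36 each.
    db-m: 50+36 = 86 > 80
    worker-1: 82+36 = 118 > 80
  edge-2 sheds 112 req/s to worker-2: 112 each.
    worker-2: 50+112 = 162 > 70
Round 3 — db-m, lb-2, worker-1, worker-2 crash.
  db-m sheds 86 req/s: no online neighbours, lost.
  lb-2 sheds 182 req/s: no online neighbours, lost.
  worker-1 sheds 118 req/s: no online neighbours, lost.
  worker-2 sheds 162 req/s: no online neighbours, lost.
No further crashes.

app-a, cache-1, cache-2, db-m, edge-2, lb-2, worker-1, worker-2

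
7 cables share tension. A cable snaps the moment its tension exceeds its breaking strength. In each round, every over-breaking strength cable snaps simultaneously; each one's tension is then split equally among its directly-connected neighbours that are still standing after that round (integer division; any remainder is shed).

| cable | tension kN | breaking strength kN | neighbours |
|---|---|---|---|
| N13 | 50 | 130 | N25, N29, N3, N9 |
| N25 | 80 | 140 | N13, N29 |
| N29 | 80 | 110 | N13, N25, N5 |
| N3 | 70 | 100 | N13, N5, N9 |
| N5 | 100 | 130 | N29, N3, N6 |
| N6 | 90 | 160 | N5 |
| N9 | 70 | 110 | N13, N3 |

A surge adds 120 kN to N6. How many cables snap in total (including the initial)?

Round 1 — N6 at 210 > 160. N6 snaps.
  N6 sheds 210 kN to N5: 210 each.
    N5: 100+210 = 310 > 130
Round 2 — N5 snaps.
  N5 sheds 310 kN to N29, N3: 155 each.
    N29: 80+155 = 235 > 110
    N3: 70+155 = 225 > 100
Round 3 — N29, N3 snap.
  N29 sheds 235 kN to N13, N25: 117 each (1 lost).
    N13: 50+117 = 167 > 130
    N25: 80+117 = 197 > 140
  N3 sheds 225 kN to N13, N9: 112 each (1 lost).
    N13: 167+112 = 279 > 130
    N9: 70+112 = 182 > 110
Round 4 — N13, N25, N9 snap.
  N13 sheds 279 kN: no online neighbours, lost.
  N25 sheds 197 kN: no online neighbours, lost.
  N9 sheds 182 kN: no online neighbours, lost.
No further breaks.

7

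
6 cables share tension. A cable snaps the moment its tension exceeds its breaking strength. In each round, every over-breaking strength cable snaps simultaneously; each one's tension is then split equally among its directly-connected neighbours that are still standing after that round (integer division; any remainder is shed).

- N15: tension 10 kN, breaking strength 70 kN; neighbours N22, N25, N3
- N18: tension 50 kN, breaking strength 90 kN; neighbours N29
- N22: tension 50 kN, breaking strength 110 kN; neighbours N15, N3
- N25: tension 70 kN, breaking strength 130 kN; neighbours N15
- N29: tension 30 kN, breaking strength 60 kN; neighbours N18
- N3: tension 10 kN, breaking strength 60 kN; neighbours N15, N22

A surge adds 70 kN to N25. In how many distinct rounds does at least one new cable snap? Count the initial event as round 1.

3

Round 1 — N25 at 140 > 130. N25 snaps.
  N25 sheds 140 kN to N15: 140 each.
    N15: 10+140 = 150 > 70
Round 2 — N15 snaps.
  N15 sheds 150 kN to N22, N3: 75 each.
    N22: 50+75 = 125 > 110
    N3: 10+75 = 85 > 60
Round 3 — N22, N3 snap.
  N22 sheds 125 kN: no online neighbours, lost.
  N3 sheds 85 kN: no online neighbours, lost.
No further breaks.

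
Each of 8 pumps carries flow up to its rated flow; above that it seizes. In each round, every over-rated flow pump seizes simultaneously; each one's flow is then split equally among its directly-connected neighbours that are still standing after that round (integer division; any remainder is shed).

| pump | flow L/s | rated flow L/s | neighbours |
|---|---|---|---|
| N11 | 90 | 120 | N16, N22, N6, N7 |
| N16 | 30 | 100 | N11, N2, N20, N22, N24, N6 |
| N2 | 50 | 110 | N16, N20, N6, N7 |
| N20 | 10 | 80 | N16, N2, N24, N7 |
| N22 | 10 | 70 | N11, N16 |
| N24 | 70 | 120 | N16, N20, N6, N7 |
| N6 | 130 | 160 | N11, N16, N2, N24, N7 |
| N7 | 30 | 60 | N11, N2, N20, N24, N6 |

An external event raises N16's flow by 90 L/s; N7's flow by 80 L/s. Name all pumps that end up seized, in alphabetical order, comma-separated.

Round 1 — N16 at 120 > 100; N7 at 110 > 60. N16, N7 seize.
  N16 sheds 120 L/s to N11, N2, N20, N22, N24, N6: 20 each.
    N11: 90+20 = 110 ≤ 120
    N2: 50+20 = 70 ≤ 110
    N20: 10+20 = 30 ≤ 80
    N22: 10+20 = 30 ≤ 70
    N24: 70+20 = 90 ≤ 120
    N6: 130+20 = 150 ≤ 160
  N7 sheds 110 L/s to N11, N2, N20, N24, N6: 22 each.
    N11: 110+22 = 132 > 120
    N2: 70+22 = 92 ≤ 110
    N20: 30+22 = 52 ≤ 80
    N24: 90+22 = 112 ≤ 120
    N6: 150+22 = 172 > 160
Round 2 — N11, N6 seize.
  N11 sheds 132 L/s to N22: 132 each.
    N22: 30+132 = 162 > 70
  N6 sheds 172 L/s to N2, N24: 86 each.
    N2: 92+86 = 178 > 110
    N24: 112+86 = 198 > 120
Round 3 — N2, N22, N24 seize.
  N2 sheds 178 L/s to N20: 178 each.
    N20: 52+178 = 230 > 80
  N22 sheds 162 L/s: no online neighbours, lost.
  N24 sheds 198 L/s to N20: 198 each.
    N20: 230+198 = 428 > 80
Round 4 — N20 seizes.
  N20 sheds 428 L/s: no online neighbours, lost.
No further seizures.

N11, N16, N2, N20, N22, N24, N6, N7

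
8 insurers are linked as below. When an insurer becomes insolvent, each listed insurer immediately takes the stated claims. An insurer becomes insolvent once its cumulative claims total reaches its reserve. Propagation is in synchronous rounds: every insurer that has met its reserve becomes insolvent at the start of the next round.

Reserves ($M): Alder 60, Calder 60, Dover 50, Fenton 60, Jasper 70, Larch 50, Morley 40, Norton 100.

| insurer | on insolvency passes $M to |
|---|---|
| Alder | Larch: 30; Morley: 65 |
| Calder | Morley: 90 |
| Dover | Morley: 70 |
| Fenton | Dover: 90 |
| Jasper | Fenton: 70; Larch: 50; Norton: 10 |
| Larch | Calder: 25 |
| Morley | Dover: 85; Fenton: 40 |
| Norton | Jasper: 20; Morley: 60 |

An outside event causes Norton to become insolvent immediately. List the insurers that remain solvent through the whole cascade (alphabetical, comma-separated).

Round 1 — Norton becomes insolvent (initial).
  Jasper: +20 → 20 < 70
  Morley: +60 → 60 ≥ 40
Round 2 — Morley becomes insolvent.
  Dover: +85 → 85 ≥ 50
  Fenton: +40 → 40 < 60
Round 3 — Dover becomes insolvent.
No further insolvencies.

Alder, Calder, Fenton, Jasper, Larch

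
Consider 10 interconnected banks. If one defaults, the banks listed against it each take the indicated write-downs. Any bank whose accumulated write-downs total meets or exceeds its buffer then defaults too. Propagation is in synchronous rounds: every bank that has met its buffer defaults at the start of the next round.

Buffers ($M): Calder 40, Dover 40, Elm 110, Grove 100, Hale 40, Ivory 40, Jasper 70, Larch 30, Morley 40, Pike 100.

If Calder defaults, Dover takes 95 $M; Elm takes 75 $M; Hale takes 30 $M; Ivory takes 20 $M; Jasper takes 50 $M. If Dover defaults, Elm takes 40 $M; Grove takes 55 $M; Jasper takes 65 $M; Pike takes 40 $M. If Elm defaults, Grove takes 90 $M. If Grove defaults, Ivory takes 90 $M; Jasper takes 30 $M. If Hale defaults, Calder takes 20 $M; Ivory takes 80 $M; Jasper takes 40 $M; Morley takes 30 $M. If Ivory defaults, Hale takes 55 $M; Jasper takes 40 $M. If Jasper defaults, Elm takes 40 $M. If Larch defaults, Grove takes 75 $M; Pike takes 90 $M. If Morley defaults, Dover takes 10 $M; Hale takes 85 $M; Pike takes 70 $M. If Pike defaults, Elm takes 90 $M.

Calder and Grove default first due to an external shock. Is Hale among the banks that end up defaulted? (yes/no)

Round 1 — Calder, Grove default (initial).
  Dover: +95 → 95 ≥ 40
  Elm: +75 → 75 < 110
  Hale: +30 → 30 < 40
  Ivory: +20+90 → 110 ≥ 40
  Jasper: +50+30 → 80 ≥ 70
Round 2 — Dover, Ivory, Jasper default.
  Elm: +40+40 → 155 ≥ 110
  Hale: +55 → 85 ≥ 40
  Pike: +40 → 40 < 100
Round 3 — Elm, Hale default.
  Morley: +30 → 30 < 40
No further defaults.

yes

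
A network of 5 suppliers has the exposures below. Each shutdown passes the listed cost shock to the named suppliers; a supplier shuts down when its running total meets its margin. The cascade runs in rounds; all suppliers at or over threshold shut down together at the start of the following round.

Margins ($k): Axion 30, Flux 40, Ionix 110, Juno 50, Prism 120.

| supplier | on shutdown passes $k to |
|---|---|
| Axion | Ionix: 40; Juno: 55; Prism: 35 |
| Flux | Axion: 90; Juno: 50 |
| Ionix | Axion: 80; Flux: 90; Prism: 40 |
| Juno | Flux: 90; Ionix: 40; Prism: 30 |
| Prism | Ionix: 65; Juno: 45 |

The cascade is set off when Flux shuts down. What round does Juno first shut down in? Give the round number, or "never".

Round 1 — Flux shuts down (initial).
  Axion: +90 → 90 ≥ 30
  Juno: +50 → 50 ≥ 50
Round 2 — Axion, Juno shut down.
  Ionix: +40+40 → 80 < 110
  Prism: +35+30 → 65 < 120
No further shutdowns.

2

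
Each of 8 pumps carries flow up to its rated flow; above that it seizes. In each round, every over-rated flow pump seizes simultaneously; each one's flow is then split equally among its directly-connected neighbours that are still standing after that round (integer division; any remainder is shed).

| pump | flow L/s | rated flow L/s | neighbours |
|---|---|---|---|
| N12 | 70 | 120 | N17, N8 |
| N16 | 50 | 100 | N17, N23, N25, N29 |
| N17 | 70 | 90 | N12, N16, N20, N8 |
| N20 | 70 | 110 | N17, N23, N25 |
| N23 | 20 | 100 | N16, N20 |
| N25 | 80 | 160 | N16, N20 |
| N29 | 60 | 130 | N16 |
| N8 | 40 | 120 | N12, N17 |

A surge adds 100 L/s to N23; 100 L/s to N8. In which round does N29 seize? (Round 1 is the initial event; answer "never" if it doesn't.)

Round 1 — N23 at 120 > 100; N8 at 140 > 120. N23, N8 seize.
  N23 sheds 120 L/s to N16, N20: 60 each.
    N16: 50+60 = 110 > 100
    N20: 70+60 = 130 > 110
  N8 sheds 140 L/s to N12, N17: 70 each.
    N12: 70+70 = 140 > 120
    N17: 70+70 = 140 > 90
Round 2 — N12, N16, N17, N20 seize.
  N12 sheds 140 L/s: no online neighbours, lost.
  N16 sheds 110 L/s to N25, N29: 55 each.
    N25: 80+55 = 135 ≤ 160
    N29: 60+55 = 115 ≤ 130
  N17 sheds 140 L/s: no online neighbours, lost.
  N20 sheds 130 L/s to N25: 130 each.
    N25: 135+130 = 265 > 160
Round 3 — N25 seizes.
  N25 sheds 265 L/s: no online neighbours, lost.
No further seizures.

never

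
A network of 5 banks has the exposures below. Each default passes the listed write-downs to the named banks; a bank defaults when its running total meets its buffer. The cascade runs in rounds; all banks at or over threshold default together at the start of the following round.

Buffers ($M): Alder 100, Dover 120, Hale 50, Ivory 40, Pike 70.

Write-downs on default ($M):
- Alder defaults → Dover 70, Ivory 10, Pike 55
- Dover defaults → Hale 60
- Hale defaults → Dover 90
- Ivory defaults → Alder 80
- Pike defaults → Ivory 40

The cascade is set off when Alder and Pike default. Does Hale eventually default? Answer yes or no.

Round 1 — Alder, Pike default (initial).
  Dover: +70 → 70 < 120
  Ivory: +10+40 → 50 ≥ 40
Round 2 — Ivory defaults.
No further defaults.

no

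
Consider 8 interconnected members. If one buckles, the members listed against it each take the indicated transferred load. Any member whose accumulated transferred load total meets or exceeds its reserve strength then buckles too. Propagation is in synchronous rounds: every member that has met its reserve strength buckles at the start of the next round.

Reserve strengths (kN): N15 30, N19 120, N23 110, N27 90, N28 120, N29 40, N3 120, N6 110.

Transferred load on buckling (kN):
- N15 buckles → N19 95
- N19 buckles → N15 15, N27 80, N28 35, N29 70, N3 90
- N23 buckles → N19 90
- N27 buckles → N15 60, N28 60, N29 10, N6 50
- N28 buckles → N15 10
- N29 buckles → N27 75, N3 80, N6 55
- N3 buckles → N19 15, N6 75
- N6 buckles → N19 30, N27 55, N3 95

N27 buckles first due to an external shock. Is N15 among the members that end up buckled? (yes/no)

yes

Round 1 — N27 buckles (initial).
  N15: +60 → 60 ≥ 30
  N28: +60 → 60 < 120
  N29: +10 → 10 < 40
  N6: +50 → 50 < 110
Round 2 — N15 buckles.
  N19: +95 → 95 < 120
No further bucklings.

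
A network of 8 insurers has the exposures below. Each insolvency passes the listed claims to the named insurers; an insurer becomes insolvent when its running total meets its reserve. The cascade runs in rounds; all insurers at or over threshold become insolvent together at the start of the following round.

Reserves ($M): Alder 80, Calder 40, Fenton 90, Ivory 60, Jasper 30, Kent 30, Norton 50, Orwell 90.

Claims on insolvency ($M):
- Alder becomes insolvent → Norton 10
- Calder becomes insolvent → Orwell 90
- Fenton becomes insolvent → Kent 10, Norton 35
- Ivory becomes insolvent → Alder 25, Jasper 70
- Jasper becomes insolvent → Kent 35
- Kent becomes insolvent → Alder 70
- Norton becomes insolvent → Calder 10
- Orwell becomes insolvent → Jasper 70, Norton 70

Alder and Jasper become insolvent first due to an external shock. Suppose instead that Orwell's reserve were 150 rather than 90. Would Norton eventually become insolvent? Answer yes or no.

With Orwell's reserve at 150:
Round 1 — Alder, Jasper become insolvent (initial).
  Kent: +35 → 35 ≥ 30
  Norton: +10 → 10 < 50
Round 2 — Kent becomes insolvent.
No further insolvencies.

no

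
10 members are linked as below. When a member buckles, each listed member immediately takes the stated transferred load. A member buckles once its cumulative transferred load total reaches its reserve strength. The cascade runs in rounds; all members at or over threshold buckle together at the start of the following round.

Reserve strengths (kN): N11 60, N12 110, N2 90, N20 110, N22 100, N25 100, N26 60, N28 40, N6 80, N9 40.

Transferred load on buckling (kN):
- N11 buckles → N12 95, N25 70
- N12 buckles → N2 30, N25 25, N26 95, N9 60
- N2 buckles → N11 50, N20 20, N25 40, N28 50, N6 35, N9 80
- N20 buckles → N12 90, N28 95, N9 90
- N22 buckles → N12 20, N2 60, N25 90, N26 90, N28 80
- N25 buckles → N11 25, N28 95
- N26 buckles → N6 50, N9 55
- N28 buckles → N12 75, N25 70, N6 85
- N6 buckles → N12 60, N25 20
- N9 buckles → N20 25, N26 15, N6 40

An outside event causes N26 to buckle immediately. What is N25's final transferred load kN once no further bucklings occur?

20

Round 1 — N26 buckles (initial).
  N6: +50 → 50 < 80
  N9: +55 → 55 ≥ 40
Round 2 — N9 buckles.
  N20: +25 → 25 < 110
  N6: +40 → 90 ≥ 80
Round 3 — N6 buckles.
  N12: +60 → 60 < 110
  N25: +20 → 20 < 100
No further bucklings.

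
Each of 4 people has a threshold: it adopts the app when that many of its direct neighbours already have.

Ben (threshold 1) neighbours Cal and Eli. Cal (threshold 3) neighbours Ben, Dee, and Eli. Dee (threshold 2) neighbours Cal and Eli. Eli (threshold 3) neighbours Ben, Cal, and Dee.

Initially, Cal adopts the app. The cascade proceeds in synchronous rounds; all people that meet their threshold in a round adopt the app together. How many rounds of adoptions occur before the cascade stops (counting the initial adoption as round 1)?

Round 1 — Cal adopts the app (initial).
Round 2 — checking thresholds:
  Ben: 1 of 2 neighbours ≥ 1, adopts the app.
  Dee: 1 of 2 neighbours < 2, holds.
  Eli: 1 of 3 neighbours < 3, holds.
Round 3 — no new adoptions; cascade stops.

2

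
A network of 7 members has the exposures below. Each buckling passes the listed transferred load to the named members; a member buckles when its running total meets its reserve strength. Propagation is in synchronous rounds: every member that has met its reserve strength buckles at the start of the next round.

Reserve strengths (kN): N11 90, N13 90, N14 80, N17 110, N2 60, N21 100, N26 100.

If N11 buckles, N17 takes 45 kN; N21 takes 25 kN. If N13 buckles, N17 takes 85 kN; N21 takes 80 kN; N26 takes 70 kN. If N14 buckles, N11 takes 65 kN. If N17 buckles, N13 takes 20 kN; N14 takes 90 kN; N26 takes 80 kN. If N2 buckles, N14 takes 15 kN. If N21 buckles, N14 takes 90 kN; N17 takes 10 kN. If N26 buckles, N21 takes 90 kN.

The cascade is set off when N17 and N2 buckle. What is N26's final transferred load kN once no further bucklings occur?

80

Round 1 — N17, N2 buckle (initial).
  N13: +20 → 20 < 90
  N14: +90+15 → 105 ≥ 80
  N26: +80 → 80 < 100
Round 2 — N14 buckles.
  N11: +65 → 65 < 90
No further bucklings.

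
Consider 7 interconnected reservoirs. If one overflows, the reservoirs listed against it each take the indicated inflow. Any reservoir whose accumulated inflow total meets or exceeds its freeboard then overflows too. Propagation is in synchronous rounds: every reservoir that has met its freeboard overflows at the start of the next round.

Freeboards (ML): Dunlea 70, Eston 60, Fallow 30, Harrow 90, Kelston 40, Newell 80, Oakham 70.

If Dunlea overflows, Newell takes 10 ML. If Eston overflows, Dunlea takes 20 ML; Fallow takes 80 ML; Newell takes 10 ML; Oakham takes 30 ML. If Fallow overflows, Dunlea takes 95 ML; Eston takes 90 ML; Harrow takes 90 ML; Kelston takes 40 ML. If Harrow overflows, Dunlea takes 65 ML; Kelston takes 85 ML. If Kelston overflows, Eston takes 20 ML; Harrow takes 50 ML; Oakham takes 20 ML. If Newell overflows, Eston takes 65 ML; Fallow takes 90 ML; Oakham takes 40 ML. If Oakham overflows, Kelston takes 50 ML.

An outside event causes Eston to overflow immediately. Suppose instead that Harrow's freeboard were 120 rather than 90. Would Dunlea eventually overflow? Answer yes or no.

With Harrow's freeboard at 120:
Round 1 — Eston overflows (initial).
  Dunlea: +20 → 20 < 70
  Fallow: +80 → 80 ≥ 30
  Newell: +10 → 10 < 80
  Oakham: +30 → 30 < 70
Round 2 — Fallow overflows.
  Dunlea: +95 → 115 ≥ 70
  Harrow: +90 → 90 < 120
  Kelston: +40 → 40 ≥ 40
Round 3 — Dunlea, Kelston overflow.
  Harrow: +50 → 140 ≥ 120
  Newell: +10 → 20 < 80
  Oakham: +20 → 50 < 70
Round 4 — Harrow overflows.
No further overflows.

yes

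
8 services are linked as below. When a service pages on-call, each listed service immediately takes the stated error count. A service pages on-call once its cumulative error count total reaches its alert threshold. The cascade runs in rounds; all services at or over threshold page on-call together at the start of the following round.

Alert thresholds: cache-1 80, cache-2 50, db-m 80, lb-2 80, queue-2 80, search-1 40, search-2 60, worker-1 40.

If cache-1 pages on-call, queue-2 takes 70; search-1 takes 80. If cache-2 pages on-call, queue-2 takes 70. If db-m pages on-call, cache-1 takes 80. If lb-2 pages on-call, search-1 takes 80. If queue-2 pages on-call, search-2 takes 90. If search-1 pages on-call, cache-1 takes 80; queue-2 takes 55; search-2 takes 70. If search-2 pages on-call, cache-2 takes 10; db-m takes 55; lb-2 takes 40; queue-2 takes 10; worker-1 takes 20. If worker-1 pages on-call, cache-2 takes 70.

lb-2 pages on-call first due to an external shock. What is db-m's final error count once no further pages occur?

55

Round 1 — lb-2 pages on-call (initial).
  search-1: +80 → 80 ≥ 40
Round 2 — search-1 pages on-call.
  cache-1: +80 → 80 ≥ 80
  queue-2: +55 → 55 < 80
  search-2: +70 → 70 ≥ 60
Round 3 — cache-1, search-2 page on-call.
  cache-2: +10 → 10 < 50
  db-m: +55 → 55 < 80
  queue-2: +70+10 → 135 ≥ 80
  worker-1: +20 → 20 < 40
Round 4 — queue-2 pages on-call.
No further pages.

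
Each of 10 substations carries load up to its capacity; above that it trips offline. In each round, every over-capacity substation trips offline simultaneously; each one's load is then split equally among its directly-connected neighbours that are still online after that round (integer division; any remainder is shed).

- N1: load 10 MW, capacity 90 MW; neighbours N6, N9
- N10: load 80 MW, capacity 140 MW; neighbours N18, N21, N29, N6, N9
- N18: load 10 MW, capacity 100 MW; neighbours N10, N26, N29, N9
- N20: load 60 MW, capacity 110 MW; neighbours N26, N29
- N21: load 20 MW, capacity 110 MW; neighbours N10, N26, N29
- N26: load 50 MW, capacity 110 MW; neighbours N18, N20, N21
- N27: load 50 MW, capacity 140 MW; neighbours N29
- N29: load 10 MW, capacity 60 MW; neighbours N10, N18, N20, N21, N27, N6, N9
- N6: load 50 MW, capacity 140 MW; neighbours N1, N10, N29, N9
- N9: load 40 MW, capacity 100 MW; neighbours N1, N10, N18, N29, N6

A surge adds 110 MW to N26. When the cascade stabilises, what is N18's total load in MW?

Round 1 — N26 at 160 > 110. N26 trips offline.
  N26 sheds 160 MW to N18, N20, N21: 53 each (1 lost).
    N18: 10+53 = 63 ≤ 100
    N20: 60+53 = 113 > 110
    N21: 20+53 = 73 ≤ 110
Round 2 — N20 trips offline.
  N20 sheds 113 MW to N29: 113 each.
    N29: 10+113 = 123 > 60
Round 3 — N29 trips offline.
  N29 sheds 123 MW to N10, N18, N21, N27, N6, N9: 20 each (3 lost).
    N10: 80+20 = 100 ≤ 140
    N18: 63+20 = 83 ≤ 100
    N21: 73+20 = 93 ≤ 110
    N27: 50+20 = 70 ≤ 140
    N6: 50+20 = 70 ≤ 140
    N9: 40+20 = 60 ≤ 100
No further trips.

83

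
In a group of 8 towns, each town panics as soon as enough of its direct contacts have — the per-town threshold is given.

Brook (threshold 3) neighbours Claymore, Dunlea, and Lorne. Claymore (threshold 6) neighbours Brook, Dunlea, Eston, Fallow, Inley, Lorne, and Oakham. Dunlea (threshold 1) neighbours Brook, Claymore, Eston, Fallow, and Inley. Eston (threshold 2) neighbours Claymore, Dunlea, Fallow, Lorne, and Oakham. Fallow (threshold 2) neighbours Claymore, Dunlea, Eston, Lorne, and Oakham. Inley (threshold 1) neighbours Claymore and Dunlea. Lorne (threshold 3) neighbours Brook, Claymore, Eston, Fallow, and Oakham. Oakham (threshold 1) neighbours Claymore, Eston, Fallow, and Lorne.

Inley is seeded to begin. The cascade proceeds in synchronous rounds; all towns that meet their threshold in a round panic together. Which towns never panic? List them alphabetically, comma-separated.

Brook, Claymore, Eston, Fallow, Lorne, Oakham

Round 1 — Inley panics (initial).
Round 2 — checking thresholds:
  Claymore: 1 of 7 neighbours < 6, not yet.
  Dunlea: 1 of 5 neighbours ≥ 1, panics.
Round 3 — no new panics; cascade stops.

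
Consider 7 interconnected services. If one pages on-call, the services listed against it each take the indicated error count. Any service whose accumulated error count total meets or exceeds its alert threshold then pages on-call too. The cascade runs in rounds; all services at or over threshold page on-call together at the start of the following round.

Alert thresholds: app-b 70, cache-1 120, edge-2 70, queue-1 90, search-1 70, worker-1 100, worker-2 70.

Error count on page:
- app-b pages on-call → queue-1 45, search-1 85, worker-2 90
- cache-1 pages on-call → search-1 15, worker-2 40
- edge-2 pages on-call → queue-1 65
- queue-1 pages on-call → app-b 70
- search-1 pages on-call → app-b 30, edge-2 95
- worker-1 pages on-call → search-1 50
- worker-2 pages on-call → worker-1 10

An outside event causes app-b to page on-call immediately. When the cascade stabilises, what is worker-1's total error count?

10

Round 1 — app-b pages on-call (initial).
  queue-1: +45 → 45 < 90
  search-1: +85 → 85 ≥ 70
  worker-2: +90 → 90 ≥ 70
Round 2 — search-1, worker-2 page on-call.
  edge-2: +95 → 95 ≥ 70
  worker-1: +10 → 10 < 100
Round 3 — edge-2 pages on-call.
  queue-1: +65 → 110 ≥ 90
Round 4 — queue-1 pages on-call.
No further pages.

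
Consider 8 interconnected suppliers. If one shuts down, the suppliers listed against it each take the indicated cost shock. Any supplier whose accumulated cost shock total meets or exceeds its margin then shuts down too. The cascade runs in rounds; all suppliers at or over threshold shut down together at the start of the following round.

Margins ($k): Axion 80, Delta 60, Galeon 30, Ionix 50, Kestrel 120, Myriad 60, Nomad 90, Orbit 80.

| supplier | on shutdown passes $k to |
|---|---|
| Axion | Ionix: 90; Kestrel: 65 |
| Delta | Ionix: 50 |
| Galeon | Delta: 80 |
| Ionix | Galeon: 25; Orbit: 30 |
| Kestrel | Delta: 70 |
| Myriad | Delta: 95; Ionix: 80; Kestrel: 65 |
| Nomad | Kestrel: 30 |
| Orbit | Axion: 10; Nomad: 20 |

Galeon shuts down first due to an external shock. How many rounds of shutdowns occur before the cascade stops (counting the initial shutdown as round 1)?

3

Round 1 — Galeon shuts down (initial).
  Delta: +80 → 80 ≥ 60
Round 2 — Delta shuts down.
  Ionix: +50 → 50 ≥ 50
Round 3 — Ionix shuts down.
  Orbit: +30 → 30 < 80
No further shutdowns.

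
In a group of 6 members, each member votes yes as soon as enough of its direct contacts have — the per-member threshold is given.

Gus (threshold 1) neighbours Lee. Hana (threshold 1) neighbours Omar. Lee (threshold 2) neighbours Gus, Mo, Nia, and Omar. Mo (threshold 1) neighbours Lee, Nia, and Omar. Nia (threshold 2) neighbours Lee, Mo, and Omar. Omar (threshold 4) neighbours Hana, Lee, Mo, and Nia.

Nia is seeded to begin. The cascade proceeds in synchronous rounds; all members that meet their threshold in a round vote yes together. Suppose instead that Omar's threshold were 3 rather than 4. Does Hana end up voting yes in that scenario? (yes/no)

With Omar's threshold at 3:
Round 1 — Nia votes yes (initial).
Round 2 — checking thresholds:
  Lee: 1 of 4 neighbours < 2, below threshold.
  Mo: 1 of 3 neighbours ≥ 1, votes yes.
  Omar: 1 of 4 neighbours < 3, below threshold.
Round 3 — checking thresholds:
  Lee: 2 of 4 neighbours ≥ 2, votes yes.
  Omar: 2 of 4 neighbours < 3, below threshold.
Round 4 — checking thresholds:
  Gus: 1 of 1 neighbours ≥ 1, votes yes.
  Omar: 3 of 4 neighbours ≥ 3, votes yes.
Round 5 — checking thresholds:
  Hana: 1 of 1 neighbours ≥ 1, votes yes.
Round 6 — no new yes votes; cascade stops.

yes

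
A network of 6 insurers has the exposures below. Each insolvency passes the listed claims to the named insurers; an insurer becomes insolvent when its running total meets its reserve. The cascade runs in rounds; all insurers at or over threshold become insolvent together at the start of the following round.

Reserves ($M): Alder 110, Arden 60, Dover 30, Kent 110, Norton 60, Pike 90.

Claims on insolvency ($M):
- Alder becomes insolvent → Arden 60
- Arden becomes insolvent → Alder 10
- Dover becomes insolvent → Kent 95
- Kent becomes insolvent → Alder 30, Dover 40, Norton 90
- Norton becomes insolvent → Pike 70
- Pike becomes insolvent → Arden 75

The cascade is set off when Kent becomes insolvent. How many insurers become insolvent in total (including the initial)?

Round 1 — Kent becomes insolvent (initial).
  Alder: +30 → 30 < 110
  Dover: +40 → 40 ≥ 30
  Norton: +90 → 90 ≥ 60
Round 2 — Dover, Norton become insolvent.
  Pike: +70 → 70 < 90
No further insolvencies.

3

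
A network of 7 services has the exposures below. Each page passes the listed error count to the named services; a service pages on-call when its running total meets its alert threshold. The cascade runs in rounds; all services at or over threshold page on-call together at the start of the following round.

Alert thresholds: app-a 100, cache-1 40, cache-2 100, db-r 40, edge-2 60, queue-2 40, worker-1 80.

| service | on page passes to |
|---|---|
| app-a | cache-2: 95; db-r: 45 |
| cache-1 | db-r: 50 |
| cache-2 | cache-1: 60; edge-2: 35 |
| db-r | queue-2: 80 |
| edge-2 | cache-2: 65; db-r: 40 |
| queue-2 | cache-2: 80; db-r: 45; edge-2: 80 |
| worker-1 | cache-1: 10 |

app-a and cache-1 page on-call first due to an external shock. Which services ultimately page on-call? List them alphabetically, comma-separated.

app-a, cache-1, cache-2, db-r, edge-2, queue-2

Round 1 — app-a, cache-1 page on-call (initial).
  cache-2: +95 → 95 < 100
  db-r: +45+50 → 95 ≥ 40
Round 2 — db-r pages on-call.
  queue-2: +80 → 80 ≥ 40
Round 3 — queue-2 pages on-call.
  cache-2: +80 → 175 ≥ 100
  edge-2: +80 → 80 ≥ 60
Round 4 — cache-2, edge-2 page on-call.
No further pages.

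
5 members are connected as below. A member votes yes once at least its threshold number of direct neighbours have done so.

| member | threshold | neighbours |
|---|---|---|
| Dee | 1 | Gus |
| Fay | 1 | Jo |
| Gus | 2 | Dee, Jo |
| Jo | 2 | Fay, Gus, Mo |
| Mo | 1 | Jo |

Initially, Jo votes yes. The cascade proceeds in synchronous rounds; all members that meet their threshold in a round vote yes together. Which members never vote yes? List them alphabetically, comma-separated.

Dee, Gus

Round 1 — Jo votes yes (initial).
Round 2 — checking thresholds:
  Fay: 1 of 1 neighbours ≥ 1, votes yes.
  Gus: 1 of 2 neighbours < 2, not yet.
  Mo: 1 of 1 neighbours ≥ 1, votes yes.
Round 3 — no new yes votes; cascade stops.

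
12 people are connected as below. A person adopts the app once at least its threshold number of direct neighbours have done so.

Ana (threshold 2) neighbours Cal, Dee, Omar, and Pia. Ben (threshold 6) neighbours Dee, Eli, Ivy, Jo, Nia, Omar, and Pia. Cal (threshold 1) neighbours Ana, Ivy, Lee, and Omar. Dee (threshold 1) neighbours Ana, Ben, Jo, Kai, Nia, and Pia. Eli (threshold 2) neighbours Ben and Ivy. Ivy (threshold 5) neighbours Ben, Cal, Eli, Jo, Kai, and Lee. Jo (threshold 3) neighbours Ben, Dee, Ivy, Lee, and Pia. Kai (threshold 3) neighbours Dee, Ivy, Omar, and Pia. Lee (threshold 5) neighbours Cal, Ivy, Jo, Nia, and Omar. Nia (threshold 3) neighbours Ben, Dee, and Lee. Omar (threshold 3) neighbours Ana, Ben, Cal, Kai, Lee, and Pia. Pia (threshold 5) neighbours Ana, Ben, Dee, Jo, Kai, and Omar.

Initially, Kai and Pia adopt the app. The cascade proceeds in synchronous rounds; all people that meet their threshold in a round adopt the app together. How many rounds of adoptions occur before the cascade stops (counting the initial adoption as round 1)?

4

Round 1 — Kai, Pia adopt the app (initial).
Round 2 — checking thresholds:
  Ana: 1 of 4 neighbours < 2, not yet.
  Ben: 1 of 7 neighbours < 6, not yet.
  Dee: 2 of 6 neighbours ≥ 1, adopts the app.
  Ivy: 1 of 6 neighbours < 5, not yet.
  Jo: 1 of 5 neighbours < 3, not yet.
  Omar: 2 of 6 neighbours < 3, not yet.
Round 3 — checking thresholds:
  Ana: 2 of 4 neighbours ≥ 2, adopts the app.
  Ben: 2 of 7 neighbours < 6, not yet.
  Ivy: 1 of 6 neighbours < 5, not yet.
  Jo: 2 of 5 neighbours < 3, not yet.
  Nia: 1 of 3 neighbours < 3, not yet.
  Omar: 2 of 6 neighbours < 3, not yet.
Round 4 — checking thresholds:
  Ben: 2 of 7 neighbours < 6, not yet.
  Cal: 1 of 4 neighbours ≥ 1, adopts the app.
  Ivy: 1 of 6 neighbours < 5, not yet.
  Jo: 2 of 5 neighbours < 3, not yet.
  Nia: 1 of 3 neighbours < 3, not yet.
  Omar: 3 of 6 neighbours ≥ 3, adopts the app.
Round 5 — no new adoptions; cascade stops.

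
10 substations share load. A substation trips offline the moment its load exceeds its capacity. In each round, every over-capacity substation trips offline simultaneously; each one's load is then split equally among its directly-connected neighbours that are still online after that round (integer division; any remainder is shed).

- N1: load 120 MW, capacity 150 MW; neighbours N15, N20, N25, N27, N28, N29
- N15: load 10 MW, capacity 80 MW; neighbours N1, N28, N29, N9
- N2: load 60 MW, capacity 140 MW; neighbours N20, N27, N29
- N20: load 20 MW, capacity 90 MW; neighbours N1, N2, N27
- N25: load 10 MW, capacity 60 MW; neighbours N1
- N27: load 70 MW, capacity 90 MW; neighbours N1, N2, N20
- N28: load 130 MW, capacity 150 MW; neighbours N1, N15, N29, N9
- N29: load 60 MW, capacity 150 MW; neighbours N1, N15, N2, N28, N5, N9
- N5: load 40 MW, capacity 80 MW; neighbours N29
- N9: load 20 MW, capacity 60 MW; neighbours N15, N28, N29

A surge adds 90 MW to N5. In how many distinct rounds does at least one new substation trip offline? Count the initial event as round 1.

Round 1 — N5 at 130 > 80. N5 trips offline.
  N5 sheds 130 MW to N29: 130 each.
    N29: 60+130 = 190 > 150
Round 2 — N29 trips offline.
  N29 sheds 190 MW to N1, N15, N2, N28, N9: 38 each.
    N1: 120+38 = 158 > 150
    N15: 10+38 = 48 ≤ 80
    N2: 60+38 = 98 ≤ 140
    N28: 130+38 = 168 > 150
    N9: 20+38 = 58 ≤ 60
Round 3 — N1, N28 trip offline.
  N1 sheds 158 MW to N15, N20, N25, N27: 39 each (2 lost).
    N15: 48+39 = 87 > 80
    N20: 20+39 = 59 ≤ 90
    N25: 10+39 = 49 ≤ 60
    N27: 70+39 = 109 > 90
  N28 sheds 168 MW to N15, N9: 84 each.
    N15: 87+84 = 171 > 80
    N9: 58+84 = 142 > 60
Round 4 — N15, N27, N9 trip offline.
  N15 sheds 171 MW: no online neighbours, lost.
  N27 sheds 109 MW to N2, N20: 54 each (1 lost).
    N2: 98+54 = 152 > 140
    N20: 59+54 = 113 > 90
  N9 sheds 142 MW: no online neighbours, lost.
Round 5 — N2, N20 trip offline.
  N2 sheds 152 MW: no online neighbours, lost.
  N20 sheds 113 MW: no online neighbours, lost.
No further trips.

5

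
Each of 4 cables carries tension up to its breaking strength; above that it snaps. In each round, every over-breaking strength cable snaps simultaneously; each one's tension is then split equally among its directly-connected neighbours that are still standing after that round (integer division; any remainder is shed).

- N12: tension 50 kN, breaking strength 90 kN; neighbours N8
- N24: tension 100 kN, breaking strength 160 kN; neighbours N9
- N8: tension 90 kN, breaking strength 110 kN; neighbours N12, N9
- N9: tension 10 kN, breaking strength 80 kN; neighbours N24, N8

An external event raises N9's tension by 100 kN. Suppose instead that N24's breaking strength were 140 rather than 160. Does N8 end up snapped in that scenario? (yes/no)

yes

With N24's breaking strength at 140:
Round 1 — N9 at 110 > 80. N9 snaps.
  N9 sheds 110 kN to N24, N8: 55 each.
    N24: 100+55 = 155 > 140
    N8: 90+55 = 145 > 110
Round 2 — N24, N8 snap.
  N24 sheds 155 kN: no online neighbours, lost.
  N8 sheds 145 kN to N12: 145 each.
    N12: 50+145 = 195 > 90
Round 3 — N12 snaps.
  N12 sheds 195 kN: no online neighbours, lost.
No further breaks.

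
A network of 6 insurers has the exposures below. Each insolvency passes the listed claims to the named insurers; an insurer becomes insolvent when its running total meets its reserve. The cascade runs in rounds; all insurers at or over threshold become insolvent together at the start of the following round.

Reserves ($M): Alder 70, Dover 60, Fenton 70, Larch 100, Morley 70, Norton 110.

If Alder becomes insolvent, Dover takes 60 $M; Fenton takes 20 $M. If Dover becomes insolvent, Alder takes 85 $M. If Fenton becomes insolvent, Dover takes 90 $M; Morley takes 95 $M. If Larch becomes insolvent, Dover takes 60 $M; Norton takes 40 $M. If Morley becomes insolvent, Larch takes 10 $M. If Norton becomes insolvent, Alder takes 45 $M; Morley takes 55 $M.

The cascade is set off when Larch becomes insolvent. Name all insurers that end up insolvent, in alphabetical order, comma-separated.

Alder, Dover, Larch

Round 1 — Larch becomes insolvent (initial).
  Dover: +60 → 60 ≥ 60
  Norton: +40 → 40 < 110
Round 2 — Dover becomes insolvent.
  Alder: +85 → 85 ≥ 70
Round 3 — Alder becomes insolvent.
  Fenton: +20 → 20 < 70
No further insolvencies.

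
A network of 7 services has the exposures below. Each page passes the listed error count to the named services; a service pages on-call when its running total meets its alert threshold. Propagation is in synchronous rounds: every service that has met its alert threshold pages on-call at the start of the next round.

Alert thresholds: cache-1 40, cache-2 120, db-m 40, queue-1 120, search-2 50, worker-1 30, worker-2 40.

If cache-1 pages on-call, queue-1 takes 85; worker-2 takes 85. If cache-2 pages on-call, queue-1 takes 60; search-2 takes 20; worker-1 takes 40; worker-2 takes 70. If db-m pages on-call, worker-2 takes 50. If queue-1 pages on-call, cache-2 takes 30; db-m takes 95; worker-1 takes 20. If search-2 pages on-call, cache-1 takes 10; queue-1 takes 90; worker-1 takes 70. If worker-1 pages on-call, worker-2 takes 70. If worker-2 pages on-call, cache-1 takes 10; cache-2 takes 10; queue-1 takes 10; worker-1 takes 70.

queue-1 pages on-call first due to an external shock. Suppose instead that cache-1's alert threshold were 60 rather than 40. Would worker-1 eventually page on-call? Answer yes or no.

With cache-1's alert threshold at 60:
Round 1 — queue-1 pages on-call (initial).
  cache-2: +30 → 30 < 120
  db-m: +95 → 95 ≥ 40
  worker-1: +20 → 20 < 30
Round 2 — db-m pages on-call.
  worker-2: +50 → 50 ≥ 40
Round 3 — worker-2 pages on-call.
  cache-1: +10 → 10 < 60
  cache-2: +10 → 40 < 120
  worker-1: +70 → 90 ≥ 30
Round 4 — worker-1 pages on-call.
No further pages.

yes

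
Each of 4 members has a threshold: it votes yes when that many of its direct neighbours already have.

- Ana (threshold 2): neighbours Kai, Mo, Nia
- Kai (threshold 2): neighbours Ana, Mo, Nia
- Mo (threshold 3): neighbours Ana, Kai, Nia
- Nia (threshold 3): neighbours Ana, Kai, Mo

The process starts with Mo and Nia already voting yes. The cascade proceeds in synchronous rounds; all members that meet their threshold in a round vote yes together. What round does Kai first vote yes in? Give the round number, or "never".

Round 1 — Mo, Nia vote yes (initial).
Round 2 — checking thresholds:
  Ana: 2 of 3 neighbours ≥ 2, votes yes.
  Kai: 2 of 3 neighbours ≥ 2, votes yes.
Round 3 — no new yes votes; cascade stops.

2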